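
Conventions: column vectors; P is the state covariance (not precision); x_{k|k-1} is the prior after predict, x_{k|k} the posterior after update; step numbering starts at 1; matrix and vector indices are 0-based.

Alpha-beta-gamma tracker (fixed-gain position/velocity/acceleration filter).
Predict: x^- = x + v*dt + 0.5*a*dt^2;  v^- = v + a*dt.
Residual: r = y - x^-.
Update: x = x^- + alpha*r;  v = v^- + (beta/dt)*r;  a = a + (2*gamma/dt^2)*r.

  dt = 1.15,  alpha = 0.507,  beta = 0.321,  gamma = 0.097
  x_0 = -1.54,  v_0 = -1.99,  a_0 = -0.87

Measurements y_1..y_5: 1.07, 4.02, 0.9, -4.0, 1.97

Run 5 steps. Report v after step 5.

step 1: x_pred=-4.4038  r=5.4738  x^+=-1.6286  v^+=-1.4626  a^+=-0.0670
step 2: x_pred=-3.3549  r=7.3749  x^+=0.3842  v^+=0.5189  a^+=1.0148
step 3: x_pred=1.6519  r=-0.7519  x^+=1.2707  v^+=1.4760  a^+=0.9045
step 4: x_pred=3.5662  r=-7.5662  x^+=-0.2699  v^+=0.4042  a^+=-0.2054
step 5: x_pred=0.0592  r=1.9108  x^+=1.0280  v^+=0.7014  a^+=0.0749

v_post = 0.7014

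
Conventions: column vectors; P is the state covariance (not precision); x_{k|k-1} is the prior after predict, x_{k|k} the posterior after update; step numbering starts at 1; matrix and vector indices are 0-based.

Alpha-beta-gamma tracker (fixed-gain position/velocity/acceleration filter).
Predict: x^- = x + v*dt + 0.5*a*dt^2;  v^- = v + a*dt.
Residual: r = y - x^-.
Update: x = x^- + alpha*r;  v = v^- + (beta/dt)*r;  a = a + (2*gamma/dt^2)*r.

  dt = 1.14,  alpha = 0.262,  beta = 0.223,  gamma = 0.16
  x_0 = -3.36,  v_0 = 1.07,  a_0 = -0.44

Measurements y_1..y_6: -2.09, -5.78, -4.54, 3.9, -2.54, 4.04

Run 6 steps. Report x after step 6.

step 1: x_pred=-2.4261  r=0.3361  x^+=-2.3381  v^+=0.6341  a^+=-0.3572
step 2: x_pred=-1.8473  r=-3.9327  x^+=-2.8776  v^+=-0.5424  a^+=-1.3256
step 3: x_pred=-4.3573  r=-0.1827  x^+=-4.4052  v^+=-2.0893  a^+=-1.3706
step 4: x_pred=-7.6776  r=11.5776  x^+=-4.6443  v^+=-1.3870  a^+=1.4802
step 5: x_pred=-5.2637  r=2.7237  x^+=-4.5501  v^+=0.8332  a^+=2.1508
step 6: x_pred=-2.2026  r=6.2426  x^+=-0.5671  v^+=4.5063  a^+=3.6880

x_post = -0.5671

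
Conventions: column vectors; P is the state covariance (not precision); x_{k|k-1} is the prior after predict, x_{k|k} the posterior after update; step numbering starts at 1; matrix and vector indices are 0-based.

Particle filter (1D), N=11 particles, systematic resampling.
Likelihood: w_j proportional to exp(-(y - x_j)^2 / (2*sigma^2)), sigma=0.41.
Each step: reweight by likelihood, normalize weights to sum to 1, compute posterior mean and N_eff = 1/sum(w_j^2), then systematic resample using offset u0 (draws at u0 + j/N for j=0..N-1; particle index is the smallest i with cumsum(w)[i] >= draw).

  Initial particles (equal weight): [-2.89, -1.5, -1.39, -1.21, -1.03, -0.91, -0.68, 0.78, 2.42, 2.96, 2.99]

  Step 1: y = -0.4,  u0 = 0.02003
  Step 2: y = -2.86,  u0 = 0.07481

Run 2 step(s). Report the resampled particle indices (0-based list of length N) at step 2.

step 1: w=[0.0000, 0.0152, 0.0301, 0.0789, 0.1706, 0.2563, 0.4400, 0.0088, 0.0000, 0.0000, 0.0000]  mean=-0.8614  Neff=3.3800  idx=[2, 3, 4, 4, 5, 5, 6, 6, 6, 6, 6]
step 2: w=[0.7912, 0.1489, 0.0231, 0.0231, 0.0060, 0.0060, 0.0004, 0.0004, 0.0004, 0.0004, 0.0004]  mean=-1.3396  Neff=1.5403  idx=[0, 0, 0, 0, 0, 0, 0, 0, 1, 1, 3]

resampled_idx = [0, 0, 0, 0, 0, 0, 0, 0, 1, 1, 3]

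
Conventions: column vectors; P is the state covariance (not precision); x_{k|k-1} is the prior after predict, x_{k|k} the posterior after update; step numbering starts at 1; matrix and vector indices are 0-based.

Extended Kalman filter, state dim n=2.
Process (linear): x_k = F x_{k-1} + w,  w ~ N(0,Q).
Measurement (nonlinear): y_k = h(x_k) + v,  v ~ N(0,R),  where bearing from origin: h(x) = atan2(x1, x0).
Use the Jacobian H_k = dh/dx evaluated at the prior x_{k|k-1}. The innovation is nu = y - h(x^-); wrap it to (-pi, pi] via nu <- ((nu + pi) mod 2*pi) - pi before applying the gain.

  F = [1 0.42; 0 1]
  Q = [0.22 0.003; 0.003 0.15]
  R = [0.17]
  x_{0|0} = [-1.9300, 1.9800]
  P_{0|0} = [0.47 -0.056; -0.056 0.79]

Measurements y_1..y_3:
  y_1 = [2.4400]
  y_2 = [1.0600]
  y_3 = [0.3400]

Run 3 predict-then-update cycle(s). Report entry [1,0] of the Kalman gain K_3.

K[1,0] = 0.2008

step 1: x^-=[-1.0984, 1.9800]  P^-=[0.7823 0.2788; 0.2788 0.9400]  H_jac=[-0.3862 -0.2142]  S=[0.3760]  K=[-0.9625; -0.8220]  nu=[0.3627]  x^+=[-1.4475, 1.6818]  P^+=[0.4340 -0.0187; -0.0187 0.6859]
step 2: x^-=[-0.7411, 1.6818]  P^-=[0.7593 0.2724; 0.2724 0.8359]  H_jac=[-0.4979 -0.2194]  S=[0.4580]  K=[-0.9560; -0.6966]  nu=[-0.9259]  x^+=[0.1440, 2.3268]  P^+=[0.3408 -0.0326; -0.0326 0.6137]
step 3: x^-=[1.1212, 2.3268]  P^-=[0.6416 0.2282; 0.2282 0.7637]  H_jac=[-0.3488 0.1681]  S=[0.2429]  K=[-0.7635; 0.2008]  nu=[-0.7818]  x^+=[1.7181, 2.1698]  P^+=[0.5000 0.2654; 0.2654 0.7539]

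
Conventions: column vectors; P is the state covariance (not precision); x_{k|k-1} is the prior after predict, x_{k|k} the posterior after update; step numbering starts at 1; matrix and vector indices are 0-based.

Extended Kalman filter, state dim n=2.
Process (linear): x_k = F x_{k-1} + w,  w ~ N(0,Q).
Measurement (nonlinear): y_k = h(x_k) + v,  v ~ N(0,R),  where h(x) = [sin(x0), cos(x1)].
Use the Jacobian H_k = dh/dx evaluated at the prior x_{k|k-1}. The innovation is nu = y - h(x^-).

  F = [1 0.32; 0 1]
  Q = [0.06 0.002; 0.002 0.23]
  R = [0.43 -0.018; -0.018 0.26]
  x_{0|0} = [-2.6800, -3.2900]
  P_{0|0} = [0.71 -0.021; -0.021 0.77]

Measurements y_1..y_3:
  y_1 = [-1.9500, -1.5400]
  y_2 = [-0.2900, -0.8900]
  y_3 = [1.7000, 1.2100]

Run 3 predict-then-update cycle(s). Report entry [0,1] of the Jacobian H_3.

H_jac[0,1] = 0.0000

step 1: x^-=[-3.7328, -3.2900]  P^-=[0.8354 0.2274; 0.2274 1.0000]  H_jac=[-0.8303 0.0000; 0.0000 -0.1479]  S=[1.0059 0.0099; 0.0099 0.2819]  K=[-0.6886 -0.0951; -0.1826 -0.5182]  nu=[-2.5074, -0.5510]  x^+=[-1.9538, -2.5467]  P^+=[0.3546 0.0833; 0.0833 0.8889]
step 2: x^-=[-2.7687, -2.5467]  P^-=[0.5589 0.3698; 0.3698 1.1189]  H_jac=[-0.9313 0.0000; 0.0000 0.5604]  S=[0.9148 -0.2110; -0.2110 0.6114]  K=[-0.5333 0.1549; -0.1520 0.9731]  nu=[0.0743, -0.0618]  x^+=[-2.8179, -2.6181]  P^+=[0.2492 0.0890; 0.0890 0.4563]
step 3: x^-=[-3.6557, -2.6181]  P^-=[0.4129 0.2370; 0.2370 0.6863]  H_jac=[-0.8707 0.0000; 0.0000 0.4999]  S=[0.7431 -0.1212; -0.1212 0.4315]  K=[-0.4602 0.1454; -0.1552 0.7515]  nu=[1.2082, 2.0761]  x^+=[-3.9099, -1.2454]  P^+=[0.2302 0.0922; 0.0922 0.3965]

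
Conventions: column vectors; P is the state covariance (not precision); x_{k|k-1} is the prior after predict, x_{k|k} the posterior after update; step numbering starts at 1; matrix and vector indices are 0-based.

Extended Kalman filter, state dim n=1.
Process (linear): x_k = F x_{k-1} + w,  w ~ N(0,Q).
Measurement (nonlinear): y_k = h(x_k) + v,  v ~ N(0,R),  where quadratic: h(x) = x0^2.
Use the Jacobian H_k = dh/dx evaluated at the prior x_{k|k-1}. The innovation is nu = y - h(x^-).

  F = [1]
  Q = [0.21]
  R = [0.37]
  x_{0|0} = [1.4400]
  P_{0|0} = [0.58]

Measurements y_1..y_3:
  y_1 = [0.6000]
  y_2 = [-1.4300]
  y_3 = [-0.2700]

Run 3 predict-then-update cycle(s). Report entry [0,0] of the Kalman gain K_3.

K[0,0] = 0.1211

step 1: x^-=[1.4400]  P^-=[0.7900]  H_jac=[2.8800]  S=[6.9226]  K=[0.3287]  nu=[-1.4736]  x^+=[0.9557]  P^+=[0.0422]
step 2: x^-=[0.9557]  P^-=[0.2522]  H_jac=[1.9114]  S=[1.2915]  K=[0.3733]  nu=[-2.3433]  x^+=[0.0809]  P^+=[0.0723]
step 3: x^-=[0.0809]  P^-=[0.2823]  H_jac=[0.1619]  S=[0.3774]  K=[0.1211]  nu=[-0.2765]  x^+=[0.0475]  P^+=[0.2767]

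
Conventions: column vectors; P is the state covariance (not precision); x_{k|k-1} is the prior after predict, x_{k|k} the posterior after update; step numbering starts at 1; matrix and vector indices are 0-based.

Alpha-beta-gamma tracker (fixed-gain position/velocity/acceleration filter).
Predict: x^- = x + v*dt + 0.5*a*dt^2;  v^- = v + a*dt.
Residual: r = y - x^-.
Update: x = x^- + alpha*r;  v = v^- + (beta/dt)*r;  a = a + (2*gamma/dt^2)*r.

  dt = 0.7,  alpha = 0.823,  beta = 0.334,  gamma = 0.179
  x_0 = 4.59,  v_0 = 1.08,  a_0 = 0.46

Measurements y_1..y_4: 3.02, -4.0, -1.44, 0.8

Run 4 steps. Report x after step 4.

step 1: x_pred=5.4587  r=-2.4387  x^+=3.4516  v^+=0.2384  a^+=-1.3217
step 2: x_pred=3.2947  r=-7.2947  x^+=-2.7088  v^+=-4.1674  a^+=-6.6513
step 3: x_pred=-7.2556  r=5.8156  x^+=-2.4694  v^+=-6.0485  a^+=-2.4024
step 4: x_pred=-7.2919  r=8.0919  x^+=-0.6323  v^+=-3.8692  a^+=3.5097

x_post = -0.6323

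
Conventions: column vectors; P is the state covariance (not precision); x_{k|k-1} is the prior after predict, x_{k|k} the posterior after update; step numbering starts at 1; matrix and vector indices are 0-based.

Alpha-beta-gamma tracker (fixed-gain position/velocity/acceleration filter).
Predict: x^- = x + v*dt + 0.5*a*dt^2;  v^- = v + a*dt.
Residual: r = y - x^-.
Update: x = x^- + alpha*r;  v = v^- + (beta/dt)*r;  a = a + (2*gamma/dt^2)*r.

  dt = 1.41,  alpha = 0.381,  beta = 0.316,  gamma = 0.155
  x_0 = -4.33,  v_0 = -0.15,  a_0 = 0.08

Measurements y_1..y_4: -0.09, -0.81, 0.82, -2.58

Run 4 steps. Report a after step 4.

step 1: x_pred=-4.4620  r=4.3720  x^+=-2.7963  v^+=0.9426  a^+=0.7617
step 2: x_pred=-0.7100  r=-0.1000  x^+=-0.7481  v^+=1.9942  a^+=0.7461
step 3: x_pred=2.8054  r=-1.9854  x^+=2.0490  v^+=2.6013  a^+=0.4365
step 4: x_pred=6.1507  r=-8.7307  x^+=2.8243  v^+=1.2601  a^+=-0.9248

a_post = -0.9248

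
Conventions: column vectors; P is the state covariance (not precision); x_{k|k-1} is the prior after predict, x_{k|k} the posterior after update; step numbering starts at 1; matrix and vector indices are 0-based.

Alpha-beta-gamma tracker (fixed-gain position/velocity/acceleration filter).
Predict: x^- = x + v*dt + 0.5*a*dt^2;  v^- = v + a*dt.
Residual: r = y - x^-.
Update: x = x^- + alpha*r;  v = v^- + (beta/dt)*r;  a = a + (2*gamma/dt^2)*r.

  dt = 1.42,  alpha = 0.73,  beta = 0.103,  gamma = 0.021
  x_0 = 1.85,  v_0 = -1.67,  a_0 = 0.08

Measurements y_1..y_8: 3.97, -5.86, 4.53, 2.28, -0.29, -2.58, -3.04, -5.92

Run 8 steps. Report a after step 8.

a_post = 0.0552

step 1: x_pred=-0.4407  r=4.4107  x^+=2.7791  v^+=-1.2365  a^+=0.1719
step 2: x_pred=1.1966  r=-7.0566  x^+=-3.9547  v^+=-1.5043  a^+=0.0249
step 3: x_pred=-6.0657  r=10.5957  x^+=1.6692  v^+=-0.7004  a^+=0.2456
step 4: x_pred=0.9223  r=1.3577  x^+=1.9134  v^+=-0.2531  a^+=0.2739
step 5: x_pred=1.8301  r=-2.1201  x^+=0.2824  v^+=-0.0180  a^+=0.2297
step 6: x_pred=0.4884  r=-3.0684  x^+=-1.7515  v^+=0.0856  a^+=0.1658
step 7: x_pred=-1.4628  r=-1.5772  x^+=-2.6142  v^+=0.2066  a^+=0.1329
step 8: x_pred=-2.1867  r=-3.7333  x^+=-4.9120  v^+=0.1246  a^+=0.0552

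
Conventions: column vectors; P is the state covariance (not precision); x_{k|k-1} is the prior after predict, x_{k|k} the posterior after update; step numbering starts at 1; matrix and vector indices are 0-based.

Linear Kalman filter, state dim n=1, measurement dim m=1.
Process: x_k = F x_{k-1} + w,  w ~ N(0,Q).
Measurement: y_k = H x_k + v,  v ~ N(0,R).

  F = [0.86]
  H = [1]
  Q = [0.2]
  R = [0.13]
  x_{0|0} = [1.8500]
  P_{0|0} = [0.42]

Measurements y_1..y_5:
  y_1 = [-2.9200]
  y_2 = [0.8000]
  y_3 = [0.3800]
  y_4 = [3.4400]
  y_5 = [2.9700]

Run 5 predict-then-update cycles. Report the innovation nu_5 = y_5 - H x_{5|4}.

step 1: x^-=[1.5910]  P^-=[0.5106]  S=[0.6406]  K=[0.7971]  nu=[-4.5110]  x^+=[-2.0046]  P^+=[0.1036]
step 2: x^-=[-1.7240]  P^-=[0.2766]  S=[0.4066]  K=[0.6803]  nu=[2.5240]  x^+=[-0.0069]  P^+=[0.0884]
step 3: x^-=[-0.0059]  P^-=[0.2654]  S=[0.3954]  K=[0.6712]  nu=[0.3859]  x^+=[0.2531]  P^+=[0.0873]
step 4: x^-=[0.2177]  P^-=[0.2645]  S=[0.3945]  K=[0.6705]  nu=[3.2223]  x^+=[2.3782]  P^+=[0.0872]
step 5: x^-=[2.0453]  P^-=[0.2645]  S=[0.3945]  K=[0.6704]  nu=[0.9247]  x^+=[2.6653]  P^+=[0.0872]

innov = [0.9247]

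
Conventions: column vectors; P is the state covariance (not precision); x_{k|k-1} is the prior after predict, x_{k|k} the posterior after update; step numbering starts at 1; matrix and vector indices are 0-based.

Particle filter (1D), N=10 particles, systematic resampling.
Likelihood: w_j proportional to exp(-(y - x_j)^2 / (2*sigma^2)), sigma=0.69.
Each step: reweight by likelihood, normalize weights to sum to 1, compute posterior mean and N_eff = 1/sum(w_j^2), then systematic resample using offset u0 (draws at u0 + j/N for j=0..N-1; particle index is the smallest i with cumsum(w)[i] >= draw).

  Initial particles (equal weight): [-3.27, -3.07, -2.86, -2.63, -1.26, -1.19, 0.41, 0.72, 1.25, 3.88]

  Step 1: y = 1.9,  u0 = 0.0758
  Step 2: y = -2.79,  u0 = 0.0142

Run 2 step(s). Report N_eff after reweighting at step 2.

step 1: w=[0.0000, 0.0000, 0.0000, 0.0000, 0.0000, 0.0000, 0.0984, 0.2348, 0.6502, 0.0165]  mean=1.0861  Neff=2.0499  idx=[6, 7, 7, 8, 8, 8, 8, 8, 8, 8]
step 2: w=[0.8085, 0.0910, 0.0910, 0.0014, 0.0014, 0.0014, 0.0014, 0.0014, 0.0014, 0.0014]  mean=0.4744  Neff=1.4920  idx=[0, 0, 0, 0, 0, 0, 0, 0, 1, 2]

N_eff = 1.4920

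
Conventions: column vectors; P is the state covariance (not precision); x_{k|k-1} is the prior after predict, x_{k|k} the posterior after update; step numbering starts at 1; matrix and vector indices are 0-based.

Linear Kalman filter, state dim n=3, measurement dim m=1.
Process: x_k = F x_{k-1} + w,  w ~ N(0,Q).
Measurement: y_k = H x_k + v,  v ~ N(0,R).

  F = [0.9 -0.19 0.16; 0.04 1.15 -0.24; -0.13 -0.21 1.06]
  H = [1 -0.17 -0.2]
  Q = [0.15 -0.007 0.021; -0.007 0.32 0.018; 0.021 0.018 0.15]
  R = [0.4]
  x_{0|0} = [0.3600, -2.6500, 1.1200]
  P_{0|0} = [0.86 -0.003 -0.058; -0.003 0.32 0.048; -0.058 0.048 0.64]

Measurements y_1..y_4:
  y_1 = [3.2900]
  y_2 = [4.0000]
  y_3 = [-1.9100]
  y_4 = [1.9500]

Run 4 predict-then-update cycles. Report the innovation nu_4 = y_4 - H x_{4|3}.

step 1: x^-=[1.0067, -3.3019, 1.6969]  P^-=[0.8559 -0.0504 -0.0232; -0.0504 0.7558 -0.1694; -0.0232 -0.1694 0.8922]  S=[1.3284]  K=[0.6543; -0.1092; -0.1301]  nu=[2.0614]  x^+=[2.3554, -3.5270, 1.4287]  P^+=[0.2873 0.0445 0.0899; 0.0445 0.7399 -0.1883; 0.0899 -0.1883 0.8697]
step 2: x^-=[3.0186, -4.3047, 1.9488]  P^-=[0.4538 -0.2081 0.2852; -0.2081 1.4554 -0.6229; 0.2852 -0.6229 1.2262]  S=[0.8592]  K=[0.5029; -0.3852; 0.1698]  nu=[0.6394]  x^+=[3.3402, -4.5510, 2.0574]  P^+=[0.2365 -0.0417 0.2119; -0.0417 1.3279 -0.5667; 0.2119 -0.5667 1.2014]
step 3: x^-=[4.2000, -5.5938, 2.7023]  P^-=[0.5300 -0.5521 0.5878; -0.5521 2.4507 -1.3067; 0.5878 -1.3067 1.7541]  S=[0.9347]  K=[0.5416; -0.7568; 0.4912]  nu=[-6.5205]  x^+=[0.6683, -0.6590, -0.5007]  P^+=[0.2558 -0.1690 0.3391; -0.1690 1.9153 -0.9593; 0.3391 -0.9593 1.5285]
step 4: x^-=[0.6466, -0.6109, -0.4793]  P^-=[0.6792 -0.9399 0.8964; -0.9399 3.4489 -2.0008; 0.8964 -2.0008 2.2806]  S=[1.0951]  K=[0.6024; -1.0283; 0.7127]  nu=[1.1037]  x^+=[1.3115, -1.7459, 0.3073]  P^+=[0.2818 -0.2615 0.4262; -0.2615 2.2910 -1.1983; 0.4262 -1.1983 1.7245]

innov = [1.1037]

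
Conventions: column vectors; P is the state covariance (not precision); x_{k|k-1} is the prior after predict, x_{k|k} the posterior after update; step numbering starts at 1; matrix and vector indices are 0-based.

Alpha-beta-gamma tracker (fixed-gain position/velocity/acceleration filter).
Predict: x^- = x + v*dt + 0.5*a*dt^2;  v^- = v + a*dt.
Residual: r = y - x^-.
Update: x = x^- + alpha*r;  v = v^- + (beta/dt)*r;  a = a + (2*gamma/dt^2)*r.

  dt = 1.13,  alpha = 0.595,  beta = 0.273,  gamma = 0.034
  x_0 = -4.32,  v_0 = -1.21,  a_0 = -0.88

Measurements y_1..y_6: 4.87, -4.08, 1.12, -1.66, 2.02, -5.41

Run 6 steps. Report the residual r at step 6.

resid = -5.4430

step 1: x_pred=-6.2491  r=11.1191  x^+=0.3667  v^+=0.4819  a^+=-0.2879
step 2: x_pred=0.7275  r=-4.8075  x^+=-2.1330  v^+=-1.0048  a^+=-0.5439
step 3: x_pred=-3.6157  r=4.7357  x^+=-0.7979  v^+=-0.4753  a^+=-0.2917
step 4: x_pred=-1.5213  r=-0.1387  x^+=-1.6038  v^+=-0.8384  a^+=-0.2991
step 5: x_pred=-2.7422  r=4.7622  x^+=0.0913  v^+=-0.0259  a^+=-0.0455
step 6: x_pred=0.0330  r=-5.4430  x^+=-3.2056  v^+=-1.3923  a^+=-0.3353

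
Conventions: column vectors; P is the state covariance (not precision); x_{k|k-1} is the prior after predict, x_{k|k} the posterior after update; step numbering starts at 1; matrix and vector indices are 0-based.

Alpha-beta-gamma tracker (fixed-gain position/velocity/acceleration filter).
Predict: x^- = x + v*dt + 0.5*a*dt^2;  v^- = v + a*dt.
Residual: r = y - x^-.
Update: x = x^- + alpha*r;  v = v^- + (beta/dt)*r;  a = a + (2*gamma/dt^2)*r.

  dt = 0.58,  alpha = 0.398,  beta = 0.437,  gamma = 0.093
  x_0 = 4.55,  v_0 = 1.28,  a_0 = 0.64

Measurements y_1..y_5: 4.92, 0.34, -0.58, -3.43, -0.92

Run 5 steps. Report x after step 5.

step 1: x_pred=5.4000  r=-0.4800  x^+=5.2090  v^+=1.2895  a^+=0.3746
step 2: x_pred=6.0199  r=-5.6799  x^+=3.7593  v^+=-2.7728  a^+=-2.7659
step 3: x_pred=1.6859  r=-2.2659  x^+=0.7841  v^+=-6.0842  a^+=-4.0188
step 4: x_pred=-3.4207  r=-0.0093  x^+=-3.4244  v^+=-8.4221  a^+=-4.0239
step 5: x_pred=-8.9860  r=8.0660  x^+=-5.7758  v^+=-4.6786  a^+=0.4359

x_post = -5.7758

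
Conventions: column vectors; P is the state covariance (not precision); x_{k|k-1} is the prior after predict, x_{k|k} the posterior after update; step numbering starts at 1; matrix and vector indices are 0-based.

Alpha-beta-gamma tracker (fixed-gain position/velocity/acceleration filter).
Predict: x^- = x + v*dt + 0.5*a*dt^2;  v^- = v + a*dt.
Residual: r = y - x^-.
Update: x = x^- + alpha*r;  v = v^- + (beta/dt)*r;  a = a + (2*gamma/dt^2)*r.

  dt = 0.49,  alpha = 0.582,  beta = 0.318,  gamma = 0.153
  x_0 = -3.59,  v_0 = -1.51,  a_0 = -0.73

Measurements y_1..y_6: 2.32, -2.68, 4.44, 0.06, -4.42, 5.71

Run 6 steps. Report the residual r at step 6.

resid = 8.9410

step 1: x_pred=-4.4175  r=6.7375  x^+=-0.4963  v^+=2.5048  a^+=7.8568
step 2: x_pred=1.6743  r=-4.3543  x^+=-0.8599  v^+=3.5288  a^+=2.3074
step 3: x_pred=1.1462  r=3.2938  x^+=3.0632  v^+=6.7970  a^+=6.5052
step 4: x_pred=7.1747  r=-7.1147  x^+=3.0339  v^+=5.3673  a^+=-2.5622
step 5: x_pred=5.3563  r=-9.7763  x^+=-0.3335  v^+=-2.2328  a^+=-15.0219
step 6: x_pred=-3.2310  r=8.9410  x^+=1.9727  v^+=-3.7910  a^+=-3.6269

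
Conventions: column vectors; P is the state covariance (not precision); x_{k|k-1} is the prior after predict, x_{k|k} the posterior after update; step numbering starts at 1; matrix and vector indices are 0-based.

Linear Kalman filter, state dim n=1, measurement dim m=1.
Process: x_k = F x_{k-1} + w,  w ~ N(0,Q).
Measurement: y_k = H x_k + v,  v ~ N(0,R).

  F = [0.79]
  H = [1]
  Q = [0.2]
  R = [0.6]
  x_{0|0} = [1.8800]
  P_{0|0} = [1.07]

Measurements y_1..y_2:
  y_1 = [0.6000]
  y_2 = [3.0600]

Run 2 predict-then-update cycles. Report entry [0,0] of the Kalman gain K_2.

step 1: x^-=[1.4852]  P^-=[0.8678]  S=[1.4678]  K=[0.5912]  nu=[-0.8852]  x^+=[0.9619]  P^+=[0.3547]
step 2: x^-=[0.7599]  P^-=[0.4214]  S=[1.0214]  K=[0.4126]  nu=[2.3001]  x^+=[1.7088]  P^+=[0.2475]

K[0,0] = 0.4126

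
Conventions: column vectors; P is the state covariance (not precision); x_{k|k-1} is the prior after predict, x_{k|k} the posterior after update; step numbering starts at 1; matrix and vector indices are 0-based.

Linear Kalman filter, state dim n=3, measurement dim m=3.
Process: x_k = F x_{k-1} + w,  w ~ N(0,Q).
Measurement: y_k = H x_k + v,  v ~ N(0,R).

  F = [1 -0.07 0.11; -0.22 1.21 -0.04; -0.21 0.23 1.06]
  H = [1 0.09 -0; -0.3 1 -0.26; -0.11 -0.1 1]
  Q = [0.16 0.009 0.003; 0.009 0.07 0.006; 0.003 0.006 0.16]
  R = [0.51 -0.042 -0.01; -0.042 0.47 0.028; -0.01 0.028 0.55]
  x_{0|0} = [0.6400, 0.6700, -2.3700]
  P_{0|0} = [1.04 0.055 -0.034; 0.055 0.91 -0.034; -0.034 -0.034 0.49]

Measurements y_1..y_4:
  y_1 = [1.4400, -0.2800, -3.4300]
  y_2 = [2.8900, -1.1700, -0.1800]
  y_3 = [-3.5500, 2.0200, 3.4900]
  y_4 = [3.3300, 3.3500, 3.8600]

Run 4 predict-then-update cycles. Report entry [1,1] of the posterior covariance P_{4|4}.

step 1: x^-=[0.3324, 0.7647, -2.4925]  P^-=[1.1957 -0.2341 -0.1931; -0.2341 1.4269 0.2341; -0.1931 0.2341 0.7978]  S=[1.6752 -0.4553 -0.3006; -0.4553 2.0470 0.0287; -0.3006 0.0287 1.3670]  K=[0.6559 -0.1181 -0.0736; 0.1554 0.7347 0.1045; 0.0118 0.0358 0.5839]  nu=[1.0388, -1.5930, -0.8245]  x^+=[1.2626, -0.3305, -3.0186]  P^+=[0.3390 0.0135 -0.0117; 0.0135 0.3758 0.1156; -0.0117 0.1156 0.3323]
step 2: x^-=[0.9537, -0.5569, -3.5409]  P^-=[0.4986 -0.0658 -0.0500; -0.0658 0.6186 0.2578; -0.0500 0.2578 0.6284]  S=[1.0018 -0.1930 -0.0899; -0.1930 1.0736 0.1026; -0.0899 0.1026 1.1486]  K=[0.4689 -0.1005 -0.0398; 0.1058 0.5381 0.1372; 0.0316 0.0573 0.5268]  nu=[1.9864, -1.2476, 3.4101]  x^+=[1.8746, -0.5503, -1.7530]  P^+=[0.2434 0.0044 -0.0022; 0.0044 0.2844 0.1184; -0.0022 0.1184 0.3026]
step 3: x^-=[1.7203, -1.0081, -2.3785]  P^-=[0.4055 -0.0483 -0.0244; -0.0483 0.4848 0.2334; -0.0244 0.2334 0.5841]  S=[0.9107 -0.1662 -0.0570; -0.1662 0.9346 0.0910; -0.0570 0.0910 1.1014]  K=[0.4209 -0.0975 -0.0284; 0.0896 0.4717 0.1384; 0.0377 0.0522 0.5092]  nu=[-5.1795, 2.9258, 5.9569]  x^+=[-0.9142, 0.7326, 0.6121]  P^+=[0.2189 0.0018 0.0017; 0.0018 0.2520 0.1138; 0.0017 0.1138 0.2927]
step 4: x^-=[-0.8981, 1.0630, 1.0092]  P^-=[0.3820 -0.0442 -0.0163; -0.0442 0.4380 0.2178; -0.0163 0.2178 0.5664]  S=[0.8876 -0.1611 -0.0478; -0.1611 0.8914 0.0810; -0.0478 0.0810 1.0845]  K=[0.4069 -0.0977 -0.0244; 0.0827 0.4454 0.1353; 0.0392 0.0461 0.5022]  nu=[4.1325, 2.2799, 2.8583]  x^+=[0.4907, 2.8071, 2.7114]  P^+=[0.2118 0.0007 0.0031; 0.0007 0.2384 0.1100; 0.0031 0.1100 0.2884]

P_post[1,1] = 0.2384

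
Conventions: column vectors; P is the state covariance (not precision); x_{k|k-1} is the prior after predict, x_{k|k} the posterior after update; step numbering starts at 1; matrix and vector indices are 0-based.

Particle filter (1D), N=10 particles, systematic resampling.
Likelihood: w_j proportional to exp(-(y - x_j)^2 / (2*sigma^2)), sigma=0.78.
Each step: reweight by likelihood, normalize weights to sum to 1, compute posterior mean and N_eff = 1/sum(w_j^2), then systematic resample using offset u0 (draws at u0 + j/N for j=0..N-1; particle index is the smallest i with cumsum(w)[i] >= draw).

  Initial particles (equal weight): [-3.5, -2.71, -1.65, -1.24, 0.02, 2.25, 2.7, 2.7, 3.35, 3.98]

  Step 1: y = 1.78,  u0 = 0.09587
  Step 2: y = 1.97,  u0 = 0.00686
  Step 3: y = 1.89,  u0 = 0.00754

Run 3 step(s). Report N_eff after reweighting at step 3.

N_eff = 9.6146

step 1: w=[0.0000, 0.0000, 0.0000, 0.0003, 0.0380, 0.4046, 0.2420, 0.2420, 0.0640, 0.0091]  mean=2.4680  Neff=3.4911  idx=[5, 5, 5, 5, 6, 6, 7, 7, 7, 9]
step 2: w=[0.1337, 0.1337, 0.1337, 0.1337, 0.0920, 0.0920, 0.0920, 0.0920, 0.0920, 0.0052]  mean=2.4660  Neff=8.7832  idx=[0, 0, 1, 2, 3, 3, 4, 5, 6, 8]
step 3: w=[0.1163, 0.1163, 0.1163, 0.1163, 0.1163, 0.1163, 0.0755, 0.0755, 0.0755, 0.0755]  mean=2.3859  Neff=9.6146  idx=[0, 0, 1, 2, 3, 4, 5, 6, 7, 8]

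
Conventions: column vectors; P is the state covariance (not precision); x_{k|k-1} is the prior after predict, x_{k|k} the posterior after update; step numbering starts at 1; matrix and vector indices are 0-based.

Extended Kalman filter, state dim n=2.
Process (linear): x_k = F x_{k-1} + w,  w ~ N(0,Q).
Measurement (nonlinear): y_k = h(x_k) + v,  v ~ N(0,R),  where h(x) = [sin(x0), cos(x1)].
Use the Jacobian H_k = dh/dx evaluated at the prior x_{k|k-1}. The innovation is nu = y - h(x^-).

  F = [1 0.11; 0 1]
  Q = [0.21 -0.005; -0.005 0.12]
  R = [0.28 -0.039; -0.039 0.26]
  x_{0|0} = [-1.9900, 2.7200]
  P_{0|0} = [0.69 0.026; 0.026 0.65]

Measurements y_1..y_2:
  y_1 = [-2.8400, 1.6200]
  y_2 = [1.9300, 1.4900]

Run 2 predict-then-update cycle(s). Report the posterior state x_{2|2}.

step 1: x^-=[-1.6908, 2.7200]  P^-=[0.9136 0.0925; 0.0925 0.7700]  H_jac=[-0.1197 0.0000; 0.0000 -0.4092]  S=[0.2931 -0.0345; -0.0345 0.3889]  K=[-0.3887 -0.1318; -0.1345 -0.8221]  nu=[-1.8472, 2.5324]  x^+=[-1.3066, 0.8866]  P^+=[0.8661 0.0467; 0.0467 0.5095]
step 2: x^-=[-1.2090, 0.8866]  P^-=[1.0925 0.0977; 0.0977 0.6295]  H_jac=[0.3539 0.0000; 0.0000 -0.7749]  S=[0.4168 -0.0658; -0.0658 0.6380]  K=[0.9239 -0.0234; -0.0383 -0.7685]  nu=[2.8653, 0.8579]  x^+=[1.4181, 0.1174]  P^+=[0.7335 0.0544; 0.0544 0.2559]

x_post = [1.4181, 0.1174]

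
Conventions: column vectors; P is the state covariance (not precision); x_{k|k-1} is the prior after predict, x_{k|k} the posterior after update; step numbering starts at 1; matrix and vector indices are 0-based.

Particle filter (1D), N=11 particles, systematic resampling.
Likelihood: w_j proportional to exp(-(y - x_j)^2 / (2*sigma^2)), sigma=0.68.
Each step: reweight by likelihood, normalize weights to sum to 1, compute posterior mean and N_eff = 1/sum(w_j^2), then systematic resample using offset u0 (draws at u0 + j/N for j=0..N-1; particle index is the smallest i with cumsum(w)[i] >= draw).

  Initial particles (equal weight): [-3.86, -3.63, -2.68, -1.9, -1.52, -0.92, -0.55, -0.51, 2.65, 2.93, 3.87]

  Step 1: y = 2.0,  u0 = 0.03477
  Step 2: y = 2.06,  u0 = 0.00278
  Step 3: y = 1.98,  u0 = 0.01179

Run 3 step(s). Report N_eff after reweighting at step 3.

step 1: w=[0.0000, 0.0000, 0.0000, 0.0000, 0.0000, 0.0001, 0.0008, 0.0010, 0.6027, 0.3736, 0.0217]  mean=2.7747  Neff=1.9868  idx=[8, 8, 8, 8, 8, 8, 8, 9, 9, 9, 9]
step 2: w=[0.1045, 0.1045, 0.1045, 0.1045, 0.1045, 0.1045, 0.1045, 0.0672, 0.0672, 0.0672, 0.0672]  mean=2.7252  Neff=10.5869  idx=[0, 0, 1, 2, 3, 4, 5, 6, 6, 8, 9]
step 3: w=[0.0978, 0.0978, 0.0978, 0.0978, 0.0978, 0.0978, 0.0978, 0.0978, 0.0978, 0.0599, 0.0599]  mean=2.6835  Neff=10.7225  idx=[0, 1, 1, 2, 3, 4, 5, 6, 7, 8, 9]

N_eff = 10.7225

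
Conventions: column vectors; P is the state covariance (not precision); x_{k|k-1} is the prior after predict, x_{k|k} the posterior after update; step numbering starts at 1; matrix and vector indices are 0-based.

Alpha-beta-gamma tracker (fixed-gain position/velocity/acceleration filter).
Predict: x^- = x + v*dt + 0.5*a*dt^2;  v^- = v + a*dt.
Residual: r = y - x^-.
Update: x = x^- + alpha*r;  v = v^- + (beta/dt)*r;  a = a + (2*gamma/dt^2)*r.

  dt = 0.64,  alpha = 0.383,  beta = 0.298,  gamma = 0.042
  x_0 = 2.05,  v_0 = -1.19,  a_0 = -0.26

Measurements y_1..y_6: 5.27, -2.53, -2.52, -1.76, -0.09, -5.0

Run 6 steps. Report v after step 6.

v_post = -1.7073

step 1: x_pred=1.2352  r=4.0348  x^+=2.7805  v^+=0.5223  a^+=0.5675
step 2: x_pred=3.2310  r=-5.7610  x^+=1.0245  v^+=-1.7970  a^+=-0.6140
step 3: x_pred=-0.2513  r=-2.2687  x^+=-1.1202  v^+=-3.2463  a^+=-1.0793
step 4: x_pred=-3.4189  r=1.6589  x^+=-2.7835  v^+=-3.1646  a^+=-0.7391
step 5: x_pred=-4.9602  r=4.8702  x^+=-3.0949  v^+=-1.3699  a^+=0.2597
step 6: x_pred=-3.9185  r=-1.0815  x^+=-4.3327  v^+=-1.7073  a^+=0.0379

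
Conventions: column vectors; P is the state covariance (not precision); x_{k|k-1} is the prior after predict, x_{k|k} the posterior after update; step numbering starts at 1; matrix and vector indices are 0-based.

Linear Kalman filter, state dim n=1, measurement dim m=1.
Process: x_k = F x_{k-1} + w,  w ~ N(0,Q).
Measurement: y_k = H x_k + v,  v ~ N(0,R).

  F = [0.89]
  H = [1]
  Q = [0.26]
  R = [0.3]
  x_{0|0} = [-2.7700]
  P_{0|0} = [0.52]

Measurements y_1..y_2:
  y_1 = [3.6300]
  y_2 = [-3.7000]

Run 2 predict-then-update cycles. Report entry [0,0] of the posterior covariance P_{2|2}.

P_post[0,0] = 0.1757

step 1: x^-=[-2.4653]  P^-=[0.6719]  S=[0.9719]  K=[0.6913]  nu=[6.0953]  x^+=[1.7485]  P^+=[0.2074]
step 2: x^-=[1.5562]  P^-=[0.4243]  S=[0.7243]  K=[0.5858]  nu=[-5.2562]  x^+=[-1.5229]  P^+=[0.1757]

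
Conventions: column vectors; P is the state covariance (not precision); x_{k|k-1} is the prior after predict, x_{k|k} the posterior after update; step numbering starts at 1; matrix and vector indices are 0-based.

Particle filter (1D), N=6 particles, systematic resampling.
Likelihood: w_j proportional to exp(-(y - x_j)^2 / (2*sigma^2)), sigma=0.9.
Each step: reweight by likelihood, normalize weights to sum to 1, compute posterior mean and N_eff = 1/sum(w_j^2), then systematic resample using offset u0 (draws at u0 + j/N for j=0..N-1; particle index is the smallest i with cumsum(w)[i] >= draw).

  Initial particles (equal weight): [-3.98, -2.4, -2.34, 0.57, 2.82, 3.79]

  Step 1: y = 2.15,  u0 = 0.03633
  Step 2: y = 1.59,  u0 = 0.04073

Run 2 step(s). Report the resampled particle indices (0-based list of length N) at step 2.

step 1: w=[0.0000, 0.0000, 0.0000, 0.1843, 0.6522, 0.1636]  mean=2.5640  Neff=2.0575  idx=[3, 4, 4, 4, 4, 5]
step 2: w=[0.2449, 0.1829, 0.1829, 0.1829, 0.1829, 0.0235]  mean=2.2918  Neff=5.1454  idx=[0, 0, 1, 2, 3, 4]

resampled_idx = [0, 0, 1, 2, 3, 4]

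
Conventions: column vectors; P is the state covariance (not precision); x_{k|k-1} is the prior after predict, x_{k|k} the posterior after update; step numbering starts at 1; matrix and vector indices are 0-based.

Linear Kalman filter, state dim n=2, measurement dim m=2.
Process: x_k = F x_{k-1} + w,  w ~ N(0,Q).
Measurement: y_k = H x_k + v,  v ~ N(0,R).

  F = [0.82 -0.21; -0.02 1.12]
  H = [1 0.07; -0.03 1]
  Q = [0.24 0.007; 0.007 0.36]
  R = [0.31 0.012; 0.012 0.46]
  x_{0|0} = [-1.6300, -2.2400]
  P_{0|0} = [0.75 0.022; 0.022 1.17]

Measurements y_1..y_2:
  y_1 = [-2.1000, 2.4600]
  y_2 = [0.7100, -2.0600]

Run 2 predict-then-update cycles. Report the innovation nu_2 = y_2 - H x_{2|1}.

step 1: x^-=[-0.8662, -2.4762]  P^-=[0.7883 -0.2602; -0.2602 1.8270]  S=[1.0708 -0.1434; -0.1434 2.3033]  K=[0.7086 -0.0791; -0.0170 0.7955]  nu=[-1.0605, 4.9102]  x^+=[-2.0061, 1.4481]  P^+=[0.2202 -0.0213; -0.0213 0.3651]
step 2: x^-=[-1.9491, 1.6619]  P^-=[0.4115 -0.1021; -0.1021 0.8190]  S=[0.7112 -0.0449; -0.0449 1.2855]  K=[0.5642 -0.0693; -0.0226 0.6387]  nu=[2.5427, -3.7804]  x^+=[-0.2525, -0.8102]  P^+=[0.1754 -0.0199; -0.0199 0.2929]

innov = [2.5427, -3.7804]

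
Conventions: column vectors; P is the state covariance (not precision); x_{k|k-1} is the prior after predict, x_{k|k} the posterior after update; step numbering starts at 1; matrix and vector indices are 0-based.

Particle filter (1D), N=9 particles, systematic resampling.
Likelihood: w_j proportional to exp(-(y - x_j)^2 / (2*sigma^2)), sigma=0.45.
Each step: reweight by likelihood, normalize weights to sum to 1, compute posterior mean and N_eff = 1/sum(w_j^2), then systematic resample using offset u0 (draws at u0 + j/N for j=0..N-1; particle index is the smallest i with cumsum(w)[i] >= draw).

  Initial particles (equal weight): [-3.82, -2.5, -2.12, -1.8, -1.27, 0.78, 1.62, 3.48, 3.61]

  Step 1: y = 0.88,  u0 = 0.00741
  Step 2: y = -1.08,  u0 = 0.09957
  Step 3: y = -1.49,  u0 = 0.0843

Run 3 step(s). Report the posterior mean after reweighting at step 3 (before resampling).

post_mean = 0.7800

step 1: w=[0.0000, 0.0000, 0.0000, 0.0000, 0.0000, 0.7904, 0.2096, 0.0000, 0.0000]  mean=0.9560  Neff=1.4955  idx=[5, 5, 5, 5, 5, 5, 5, 5, 6]
step 2: w=[0.1250, 0.1250, 0.1250, 0.1250, 0.1250, 0.1250, 0.1250, 0.1250, 0.0000]  mean=0.7800  Neff=8.0002  idx=[0, 1, 2, 3, 4, 5, 6, 7, 7]
step 3: w=[0.1111, 0.1111, 0.1111, 0.1111, 0.1111, 0.1111, 0.1111, 0.1111, 0.1111]  mean=0.7800  Neff=9.0000  idx=[0, 1, 2, 3, 4, 5, 6, 7, 8]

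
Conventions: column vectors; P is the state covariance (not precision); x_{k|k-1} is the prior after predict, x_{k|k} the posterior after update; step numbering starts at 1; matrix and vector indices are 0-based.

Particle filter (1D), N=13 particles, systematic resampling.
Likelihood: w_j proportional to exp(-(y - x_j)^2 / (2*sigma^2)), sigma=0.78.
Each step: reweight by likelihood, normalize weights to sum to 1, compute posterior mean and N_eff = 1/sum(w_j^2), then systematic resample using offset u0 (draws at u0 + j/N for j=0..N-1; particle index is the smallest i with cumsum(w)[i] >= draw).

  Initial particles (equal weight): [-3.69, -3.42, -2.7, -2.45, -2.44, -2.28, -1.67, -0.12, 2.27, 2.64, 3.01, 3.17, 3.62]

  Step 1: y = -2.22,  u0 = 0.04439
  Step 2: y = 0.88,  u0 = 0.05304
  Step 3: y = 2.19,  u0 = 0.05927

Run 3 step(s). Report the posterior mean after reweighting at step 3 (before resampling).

step 1: w=[0.0337, 0.0609, 0.1647, 0.1905, 0.1912, 0.1984, 0.1552, 0.0053, 0.0000, 0.0000, 0.0000, 0.0000, 0.0000]  mean=-2.4230  Neff=5.9409  idx=[1, 2, 2, 3, 3, 3, 4, 4, 5, 5, 5, 6, 6]
step 2: w=[0.0000, 0.0024, 0.0024, 0.0100, 0.0100, 0.0100, 0.0106, 0.0106, 0.0248, 0.0248, 0.0248, 0.4347, 0.4347]  mean=-1.7603  Neff=2.6296  idx=[7, 10, 11, 11, 11, 11, 11, 12, 12, 12, 12, 12, 12]
step 3: w=[0.0004, 0.0014, 0.0907, 0.0907, 0.0907, 0.0907, 0.0907, 0.0907, 0.0907, 0.0907, 0.0907, 0.0907, 0.0907]  mean=-1.6712  Neff=11.0398  idx=[2, 3, 4, 5, 6, 6, 7, 8, 9, 10, 11, 11, 12]

post_mean = -1.6712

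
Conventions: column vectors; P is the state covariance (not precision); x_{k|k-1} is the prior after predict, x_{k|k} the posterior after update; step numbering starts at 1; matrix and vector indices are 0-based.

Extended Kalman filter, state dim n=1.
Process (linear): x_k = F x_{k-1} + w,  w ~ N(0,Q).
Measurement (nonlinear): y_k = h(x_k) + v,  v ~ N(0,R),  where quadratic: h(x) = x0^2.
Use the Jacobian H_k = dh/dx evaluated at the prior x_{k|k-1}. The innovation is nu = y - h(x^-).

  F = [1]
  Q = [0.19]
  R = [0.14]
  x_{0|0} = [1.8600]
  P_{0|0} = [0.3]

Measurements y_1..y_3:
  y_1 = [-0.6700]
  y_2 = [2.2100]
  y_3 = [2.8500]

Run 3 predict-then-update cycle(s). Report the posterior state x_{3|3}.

x_post = [1.6856]

step 1: x^-=[1.8600]  P^-=[0.4900]  H_jac=[3.7200]  S=[6.9208]  K=[0.2634]  nu=[-4.1296]  x^+=[0.7723]  P^+=[0.0099]
step 2: x^-=[0.7723]  P^-=[0.1999]  H_jac=[1.5447]  S=[0.6170]  K=[0.5005]  nu=[1.6135]  x^+=[1.5799]  P^+=[0.0454]
step 3: x^-=[1.5799]  P^-=[0.2354]  H_jac=[3.1597]  S=[2.4898]  K=[0.2987]  nu=[0.3540]  x^+=[1.6856]  P^+=[0.0132]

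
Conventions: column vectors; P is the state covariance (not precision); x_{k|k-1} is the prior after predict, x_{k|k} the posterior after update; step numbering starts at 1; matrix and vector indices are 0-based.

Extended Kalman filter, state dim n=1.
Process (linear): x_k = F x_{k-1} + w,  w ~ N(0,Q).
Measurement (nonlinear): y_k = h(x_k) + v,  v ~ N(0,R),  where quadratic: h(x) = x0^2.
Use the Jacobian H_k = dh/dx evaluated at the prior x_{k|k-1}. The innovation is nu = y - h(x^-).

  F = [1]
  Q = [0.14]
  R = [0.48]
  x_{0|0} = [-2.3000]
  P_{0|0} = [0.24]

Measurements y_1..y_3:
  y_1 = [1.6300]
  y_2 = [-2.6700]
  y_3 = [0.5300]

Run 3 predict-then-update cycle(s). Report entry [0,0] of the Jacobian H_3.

H_jac[0,0] = -0.5997

step 1: x^-=[-2.3000]  P^-=[0.3800]  H_jac=[-4.6000]  S=[8.5208]  K=[-0.2051]  nu=[-3.6600]  x^+=[-1.5492]  P^+=[0.0214]
step 2: x^-=[-1.5492]  P^-=[0.1614]  H_jac=[-3.0983]  S=[2.0295]  K=[-0.2464]  nu=[-5.0699]  x^+=[-0.2999]  P^+=[0.0382]
step 3: x^-=[-0.2999]  P^-=[0.1782]  H_jac=[-0.5997]  S=[0.5441]  K=[-0.1964]  nu=[0.4401]  x^+=[-0.3863]  P^+=[0.1572]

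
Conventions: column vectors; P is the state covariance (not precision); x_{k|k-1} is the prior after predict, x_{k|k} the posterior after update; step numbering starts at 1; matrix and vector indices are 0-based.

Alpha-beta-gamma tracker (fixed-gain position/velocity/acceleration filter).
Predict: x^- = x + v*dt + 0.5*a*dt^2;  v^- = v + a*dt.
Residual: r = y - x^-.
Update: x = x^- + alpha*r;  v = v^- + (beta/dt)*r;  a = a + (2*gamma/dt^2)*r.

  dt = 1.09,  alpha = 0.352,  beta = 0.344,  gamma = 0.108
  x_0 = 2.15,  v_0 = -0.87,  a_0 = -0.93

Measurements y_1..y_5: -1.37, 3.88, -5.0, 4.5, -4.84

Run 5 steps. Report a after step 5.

step 1: x_pred=0.6492  r=-2.0192  x^+=-0.0615  v^+=-2.5210  a^+=-1.2971
step 2: x_pred=-3.5799  r=7.4599  x^+=-0.9540  v^+=-1.5805  a^+=0.0591
step 3: x_pred=-2.6416  r=-2.3584  x^+=-3.4718  v^+=-2.2603  a^+=-0.3696
step 4: x_pred=-6.1551  r=10.6551  x^+=-2.4045  v^+=0.6995  a^+=1.5675
step 5: x_pred=-0.7109  r=-4.1291  x^+=-2.1643  v^+=1.1049  a^+=0.8168

a_post = 0.8168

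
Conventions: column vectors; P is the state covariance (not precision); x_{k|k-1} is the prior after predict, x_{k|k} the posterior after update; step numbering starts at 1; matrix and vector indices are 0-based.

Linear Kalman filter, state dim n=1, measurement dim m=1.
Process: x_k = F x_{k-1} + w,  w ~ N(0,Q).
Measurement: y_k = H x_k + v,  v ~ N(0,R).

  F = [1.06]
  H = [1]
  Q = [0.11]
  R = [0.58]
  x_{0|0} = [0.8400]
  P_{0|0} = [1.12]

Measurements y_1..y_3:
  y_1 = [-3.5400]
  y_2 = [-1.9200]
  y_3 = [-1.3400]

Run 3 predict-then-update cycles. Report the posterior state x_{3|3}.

x_post = [-1.8716]

step 1: x^-=[0.8904]  P^-=[1.3684]  S=[1.9484]  K=[0.7023]  nu=[-4.4304]  x^+=[-2.2212]  P^+=[0.4073]
step 2: x^-=[-2.3545]  P^-=[0.5677]  S=[1.1477]  K=[0.4946]  nu=[0.4345]  x^+=[-2.1396]  P^+=[0.2869]
step 3: x^-=[-2.2679]  P^-=[0.4324]  S=[1.0124]  K=[0.4271]  nu=[0.9279]  x^+=[-1.8716]  P^+=[0.2477]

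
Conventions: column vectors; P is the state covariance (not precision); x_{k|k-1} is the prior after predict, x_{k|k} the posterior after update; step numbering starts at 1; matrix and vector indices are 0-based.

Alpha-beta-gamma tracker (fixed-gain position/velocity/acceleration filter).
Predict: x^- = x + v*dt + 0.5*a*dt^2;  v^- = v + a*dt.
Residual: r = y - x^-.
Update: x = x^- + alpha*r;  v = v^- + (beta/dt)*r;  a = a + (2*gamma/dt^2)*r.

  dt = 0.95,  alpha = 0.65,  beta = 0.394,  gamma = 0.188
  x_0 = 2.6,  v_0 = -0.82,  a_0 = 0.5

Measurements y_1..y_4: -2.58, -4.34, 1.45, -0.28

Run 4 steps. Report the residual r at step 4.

resid = 1.8795

step 1: x_pred=2.0466  r=-4.6266  x^+=-0.9607  v^+=-2.2638  a^+=-1.4275
step 2: x_pred=-3.7555  r=-0.5845  x^+=-4.1354  v^+=-3.8624  a^+=-1.6711
step 3: x_pred=-8.5588  r=10.0088  x^+=-2.0531  v^+=-1.2989  a^+=2.4988
step 4: x_pred=-2.1595  r=1.8795  x^+=-0.9378  v^+=1.8544  a^+=3.2818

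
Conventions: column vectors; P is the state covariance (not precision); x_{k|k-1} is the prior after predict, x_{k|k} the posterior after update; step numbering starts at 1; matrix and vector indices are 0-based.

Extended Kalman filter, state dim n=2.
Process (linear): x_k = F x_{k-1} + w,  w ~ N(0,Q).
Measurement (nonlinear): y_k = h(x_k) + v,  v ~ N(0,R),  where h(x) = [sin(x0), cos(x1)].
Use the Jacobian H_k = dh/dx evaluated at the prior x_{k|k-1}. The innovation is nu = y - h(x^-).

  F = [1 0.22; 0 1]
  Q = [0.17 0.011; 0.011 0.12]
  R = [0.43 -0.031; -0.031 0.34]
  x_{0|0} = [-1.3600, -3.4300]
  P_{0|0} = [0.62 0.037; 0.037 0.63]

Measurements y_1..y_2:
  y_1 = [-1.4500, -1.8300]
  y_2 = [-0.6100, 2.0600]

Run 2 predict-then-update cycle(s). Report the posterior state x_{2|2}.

x_post = [-2.2174, -1.4821]

step 1: x^-=[-2.1146, -3.4300]  P^-=[0.8368 0.1866; 0.1866 0.7500]  H_jac=[-0.5174 0.0000; 0.0000 -0.2844]  S=[0.6540 -0.0035; -0.0035 0.4007]  K=[-0.6627 -0.1383; -0.1505 -0.5337]  nu=[-0.5943, -0.8713]  x^+=[-1.6003, -2.8755]  P^+=[0.5425 0.0931; 0.0931 0.6216]
step 2: x^-=[-2.2329, -2.8755]  P^-=[0.7836 0.2409; 0.2409 0.7416]  H_jac=[-0.6147 0.0000; 0.0000 0.2629]  S=[0.7261 -0.0699; -0.0699 0.3913]  K=[-0.6591 0.0441; -0.1587 0.4700]  nu=[0.1787, 3.0248]  x^+=[-2.2174, -1.4821]  P^+=[0.4633 0.1347; 0.1347 0.6265]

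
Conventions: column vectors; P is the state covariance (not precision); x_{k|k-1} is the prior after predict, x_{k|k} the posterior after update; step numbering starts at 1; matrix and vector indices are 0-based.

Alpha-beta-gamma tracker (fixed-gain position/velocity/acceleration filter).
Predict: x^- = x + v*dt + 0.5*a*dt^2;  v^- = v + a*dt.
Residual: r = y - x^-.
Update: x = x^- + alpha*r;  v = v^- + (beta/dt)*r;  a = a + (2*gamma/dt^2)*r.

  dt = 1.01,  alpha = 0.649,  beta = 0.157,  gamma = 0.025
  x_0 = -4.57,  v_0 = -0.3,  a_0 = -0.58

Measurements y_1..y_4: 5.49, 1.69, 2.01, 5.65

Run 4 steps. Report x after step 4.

x_post = 4.5585

step 1: x_pred=-5.1688  r=10.6588  x^+=1.7488  v^+=0.7711  a^+=-0.0576
step 2: x_pred=2.4982  r=-0.8082  x^+=1.9737  v^+=0.5873  a^+=-0.0972
step 3: x_pred=2.5173  r=-0.5073  x^+=2.1881  v^+=0.4103  a^+=-0.1220
step 4: x_pred=2.5402  r=3.1098  x^+=4.5585  v^+=0.7705  a^+=0.0304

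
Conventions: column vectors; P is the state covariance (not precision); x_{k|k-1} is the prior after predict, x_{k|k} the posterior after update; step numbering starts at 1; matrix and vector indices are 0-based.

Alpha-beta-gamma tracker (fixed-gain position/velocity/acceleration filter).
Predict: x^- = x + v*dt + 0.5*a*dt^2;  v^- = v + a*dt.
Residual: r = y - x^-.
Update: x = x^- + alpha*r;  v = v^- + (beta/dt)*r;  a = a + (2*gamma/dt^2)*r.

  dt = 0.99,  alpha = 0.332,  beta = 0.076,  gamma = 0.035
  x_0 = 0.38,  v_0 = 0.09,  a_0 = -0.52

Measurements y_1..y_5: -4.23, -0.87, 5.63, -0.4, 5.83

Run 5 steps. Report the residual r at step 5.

resid = 8.7283

step 1: x_pred=0.2143  r=-4.4443  x^+=-1.2612  v^+=-0.7660  a^+=-0.8374
step 2: x_pred=-2.4299  r=1.5599  x^+=-1.9120  v^+=-1.4753  a^+=-0.7260
step 3: x_pred=-3.7283  r=9.3583  x^+=-0.6214  v^+=-1.4756  a^+=-0.0576
step 4: x_pred=-2.1104  r=1.7104  x^+=-1.5426  v^+=-1.4013  a^+=0.0645
step 5: x_pred=-2.8983  r=8.7283  x^+=-0.0005  v^+=-0.6674  a^+=0.6879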